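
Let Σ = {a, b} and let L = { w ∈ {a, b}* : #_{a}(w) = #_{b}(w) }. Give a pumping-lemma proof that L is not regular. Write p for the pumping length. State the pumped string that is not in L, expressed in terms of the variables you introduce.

Assume L is regular; let p be its pumping constant.
Choose w = a^p b^p ∈ L with |w| = 2p ≥ p.
By the pumping lemma, w = xyz with |xy| ≤ p and |y| > 0.
Since the first p symbols of w are all a's and |xy| ≤ p, y lies entirely in the leading a-block: y = a^k for some k with 1 ≤ k ≤ p.
Pump with i = 2: xy^2z = a^{p+k} b^p has p+k occurrences of a but only p of b. Since k ≥ 1 the counts differ, so xy^2z ∉ L.
This is a contradiction; hence L is not regular.

a^{p+k} b^p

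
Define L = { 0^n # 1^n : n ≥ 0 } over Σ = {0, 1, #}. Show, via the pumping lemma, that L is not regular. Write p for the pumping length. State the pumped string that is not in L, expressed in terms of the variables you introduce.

Assume L is regular; let p be its pumping constant.
Take w = 0^p # 1^p ∈ L with |w| = 2p+1 ≥ p.
Write w = xyz as guaranteed by the lemma, with |xy| ≤ p and y is nonempty.
Because |xy| ≤ p and w begins with p copies of 0, we have y = 0^k with 1 ≤ k ≤ p.
Pump with i = 2: xy^2z = 0^{p+k} # 1^p, which would require p+k = p. But k ≥ 1, so xy^2z ∉ L.
This is a contradiction; hence L is not regular.

0^{p+k} # 1^p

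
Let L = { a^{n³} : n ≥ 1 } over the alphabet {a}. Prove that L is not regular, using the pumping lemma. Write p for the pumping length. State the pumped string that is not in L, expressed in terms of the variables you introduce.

a^{p³+k}

Toward a contradiction, assume L is regular with pumping length p.
Take w = a^{p³} ∈ L with |w| = p³ ≥ p.
The pumping lemma gives a decomposition w = xyz where |xy| ≤ p and |y| > 0.
Then y = a^k for some k with 1 ≤ k ≤ p.
Pump with i = 2: xy^2z = a^{p³+k}. Since 1 ≤ k ≤ p, p³ < p³+k ≤ p³+p < p³+3p²+3p+1 = (p+1)³, so p³+k is not a perfect cube. So xy^2z ∉ L.
Contradiction. Therefore L is not regular.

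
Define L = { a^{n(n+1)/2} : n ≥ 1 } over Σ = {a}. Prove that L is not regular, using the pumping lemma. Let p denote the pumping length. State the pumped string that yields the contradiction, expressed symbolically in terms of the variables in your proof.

Assume L is regular. Let p be the pumping length given by the pumping lemma.
Take w = a^{p(p+1)/2} ∈ L with |w| = p(p+1)/2 ≥ p.
Write w = xyz as guaranteed by the lemma, with |xy| ≤ p and |y| ≥ 1.
Then y = a^k for some k with 1 ≤ k ≤ p.
Pump with i = 2: xy^2z = a^{p(p+1)/2+k}. Since 1 ≤ k ≤ p, p(p+1)/2 < p(p+1)/2+k ≤ p(p+1)/2+p < (p+1)(p+2)/2, so p(p+1)/2+k is strictly between consecutive triangular numbers. So xy^2z ∉ L.
This is a contradiction; hence L is not regular.

a^{p(p+1)/2+k}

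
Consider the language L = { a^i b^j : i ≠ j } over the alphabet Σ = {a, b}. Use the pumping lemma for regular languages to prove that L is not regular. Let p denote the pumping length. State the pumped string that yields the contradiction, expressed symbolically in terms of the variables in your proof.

Suppose for contradiction that L is regular, and let p be the pumping length.
Choose w = a^p b^{p+p!}. Since p ≠ p+p!, w ∈ L; and |w| ≥ p.
By the pumping lemma, w = xyz with |xy| ≤ p and |y| > 0.
Since the first p symbols of w are all a's and |xy| ≤ p, y lies entirely in the leading a-block: y = a^k for some k with 1 ≤ k ≤ p.
Since 1 ≤ k ≤ p, k divides p!; set t = 1 + p!/k. Then xy^t z has p + (p!/k)·k = p + p! copies of a. Now the a-count equals the b-count, so i ≠ j fails. So xy^t z = a^{p+p!} b^{p+p!} ∉ L.
This is a contradiction; hence L is not regular.

a^{p+p!} b^{p+p!}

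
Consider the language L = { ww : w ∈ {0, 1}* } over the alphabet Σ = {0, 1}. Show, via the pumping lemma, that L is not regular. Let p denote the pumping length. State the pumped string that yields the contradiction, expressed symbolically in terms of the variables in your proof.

0^{p+k} 1^p 0^p 1^p

Assume L is regular; let p be its pumping constant.
Take w = 0^p 1^p 0^p 1^p = uu where u = 0^p1^p; then w ∈ L and |w| = 4p ≥ p.
Write w = xyz as guaranteed by the lemma, with |xy| ≤ p and |y| ≥ 1.
Because |xy| ≤ p and w begins with p copies of 0, we have y = 0^k with 1 ≤ k ≤ p.
Pump with i = 2: xy^2z = 0^{p+k} 1^p 0^p 1^p, of length 4p+k. Suppose this equals vv. The string starts with 0 and ends with 1, so v does too; thus the boundary between the two copies of v is a 1→0 transition. There is exactly one such transition, at position 2p+k, so |v| = 2p+k and |vv| = 4p+2k ≠ 4p+k since k ≥ 1. So xy^2z ∉ L.
This contradicts the pumping lemma, so L is not regular.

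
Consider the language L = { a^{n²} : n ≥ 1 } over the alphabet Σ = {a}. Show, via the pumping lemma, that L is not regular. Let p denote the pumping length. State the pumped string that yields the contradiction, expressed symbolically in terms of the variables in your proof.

a^{p²+k}

Assume L is regular. Let p be the pumping length given by the pumping lemma.
Take w = a^{p²} ∈ L with |w| = p² ≥ p.
Write w = xyz as guaranteed by the lemma, with |xy| ≤ p and |y| > 0.
Then y = a^k for some k with 1 ≤ k ≤ p.
Pump with i = 2: xy^2z = a^{p²+k}. Since 1 ≤ k ≤ p, p² < p²+k ≤ p²+p < (p+1)², so p²+k lies strictly between consecutive squares and is not a perfect square. So xy^2z ∉ L.
This is a contradiction; hence L is not regular.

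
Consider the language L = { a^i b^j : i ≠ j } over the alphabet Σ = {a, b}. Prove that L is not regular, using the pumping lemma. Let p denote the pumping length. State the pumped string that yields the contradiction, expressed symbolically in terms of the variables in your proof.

Suppose for contradiction that L is regular, and let p be the pumping length.
Choose w = a^p b^{p+p!}. Since p ≠ p+p!, w ∈ L; and |w| ≥ p.
The pumping lemma gives a decomposition w = xyz where |xy| ≤ p and |y| > 0.
Because |xy| ≤ p and w begins with p copies of a, we have y = a^k with 1 ≤ k ≤ p.
Since 1 ≤ k ≤ p, k divides p!; set t = 1 + p!/k. Then xy^t z has p + (p!/k)·k = p + p! copies of a. Now the a-count equals the b-count, so i ≠ j fails. So xy^t z = a^{p+p!} b^{p+p!} ∉ L.
This contradicts the pumping lemma, so L is not regular.

a^{p+p!} b^{p+p!}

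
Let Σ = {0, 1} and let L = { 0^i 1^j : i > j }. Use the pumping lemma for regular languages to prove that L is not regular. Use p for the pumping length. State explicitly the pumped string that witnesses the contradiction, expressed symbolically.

Assume L is regular. Let p be the pumping length given by the pumping lemma.
Choose w = 0^{p+1} 1^p ∈ L, with |w| = 2p+1 ≥ p.
Write w = xyz as guaranteed by the lemma, with |xy| ≤ p and |y| > 0.
Since the first p symbols of w are all 0's and |xy| ≤ p, y lies entirely in the leading 0-block: y = 0^k for some k with 1 ≤ k ≤ p.
Consider xy^0z = xz = 0^{p+1-k} 1^p. Since k ≥ 1, the 0-count p+1-k is at most p, so i > j fails; thus xz ∉ L.
This contradicts the pumping lemma, so L is not regular.

0^{p+1-k} 1^p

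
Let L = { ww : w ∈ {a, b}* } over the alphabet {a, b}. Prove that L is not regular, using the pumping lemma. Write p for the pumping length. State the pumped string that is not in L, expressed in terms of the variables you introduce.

a^{p+k} b^p a^p b^p

Suppose for contradiction that L is regular, and let p be the pumping length.
Take w = a^p b^p a^p b^p = uu where u = a^pb^p; then w ∈ L and |w| = 4p ≥ p.
The pumping lemma gives a decomposition w = xyz where |xy| ≤ p and y is nonempty.
Since the first p symbols of w are all a's and |xy| ≤ p, y lies entirely in the leading a-block: y = a^k for some k with 1 ≤ k ≤ p.
Pump with i = 2: xy^2z = a^{p+k} b^p a^p b^p, of length 4p+k. Suppose this equals vv. The string starts with a and ends with b, so v does too; thus the boundary between the two copies of v is a b→a transition. There is exactly one such transition, at position 2p+k, so |v| = 2p+k and |vv| = 4p+2k ≠ 4p+k since k ≥ 1. So xy^2z ∉ L.
This contradicts the pumping lemma, so L is not regular.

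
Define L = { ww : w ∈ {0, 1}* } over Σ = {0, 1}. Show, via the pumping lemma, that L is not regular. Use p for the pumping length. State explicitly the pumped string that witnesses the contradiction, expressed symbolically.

Assume L is regular. Let p be the pumping length given by the pumping lemma.
Take w = 0^p 1^p 0^p 1^p = uu where u = 0^p1^p; then w ∈ L and |w| = 4p ≥ p.
Write w = xyz as guaranteed by the lemma, with |xy| ≤ p and |y| ≥ 1.
Since the first p symbols of w are all 0's and |xy| ≤ p, y lies entirely in the leading 0-block: y = 0^k for some k with 1 ≤ k ≤ p.
Pump with i = 2: xy^2z = 0^{p+k} 1^p 0^p 1^p, of length 4p+k. Suppose this equals vv. The string starts with 0 and ends with 1, so v does too; thus the boundary between the two copies of v is a 1→0 transition. There is exactly one such transition, at position 2p+k, so |v| = 2p+k and |vv| = 4p+2k ≠ 4p+k since k ≥ 1. So xy^2z ∉ L.
This is a contradiction; hence L is not regular.

0^{p+k} 1^p 0^p 1^p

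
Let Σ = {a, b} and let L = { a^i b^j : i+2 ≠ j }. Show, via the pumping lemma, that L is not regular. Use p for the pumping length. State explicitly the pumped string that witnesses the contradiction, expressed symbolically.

a^{p+p!} b^{p+p!+2}

Assume L is regular. Let p be the pumping length given by the pumping lemma.
Choose w = a^p b^{p+p!+2}. Since p ≠ (p+p!+2)-2 = p+p!, w ∈ L; and |w| ≥ p.
Write w = xyz as guaranteed by the lemma, with |xy| ≤ p and |y| > 0.
Because |xy| ≤ p and w begins with p copies of a, we have y = a^k with 1 ≤ k ≤ p.
Since 1 ≤ k ≤ p, k divides p!; set t = 1 + p!/k. Then xy^t z has p + (p!/k)·k = p + p! copies of a. Now the a-count is p+p! and (b-count)-2 = (p+p!+2)-2 = p+p!, so i+2 ≠ j fails. So xy^t z = a^{p+p!} b^{p+p!+2} ∉ L.
Contradiction. Therefore L is not regular.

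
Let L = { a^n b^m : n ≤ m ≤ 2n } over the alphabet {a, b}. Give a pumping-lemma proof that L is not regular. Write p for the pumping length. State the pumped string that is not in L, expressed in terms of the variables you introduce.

Assume L is regular. Let p be the pumping length given by the pumping lemma.
Take w = a^p b^p ∈ L (since p ≤ p ≤ 2p), with |w| = 2p ≥ p.
By the pumping lemma, w = xyz with |xy| ≤ p and y is nonempty.
The first p characters of w are a's, so xy (and hence y) consists only of a's. Write y = a^k, 1 ≤ k ≤ p.
Pump with i = 2: xy^2z = a^{p+k} b^p. Now n = p+k > p = m, so the condition n ≤ m fails. Thus xy^2z ∉ L.
This contradicts the pumping lemma, so L is not regular.

a^{p+k} b^p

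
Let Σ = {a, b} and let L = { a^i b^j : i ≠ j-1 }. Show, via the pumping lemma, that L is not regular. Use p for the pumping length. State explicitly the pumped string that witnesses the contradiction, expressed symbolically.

a^{p+p!} b^{p+p!+1}

Toward a contradiction, assume L is regular with pumping length p.
Choose w = a^p b^{p+p!+1}. Since p ≠ (p+p!+1)-1 = p+p!, w ∈ L; and |w| ≥ p.
By the pumping lemma, w = xyz with |xy| ≤ p and |y| ≥ 1.
Since the first p symbols of w are all a's and |xy| ≤ p, y lies entirely in the leading a-block: y = a^k for some k with 1 ≤ k ≤ p.
Since 1 ≤ k ≤ p, k divides p!; set t = 1 + p!/k. Then xy^t z has p + (p!/k)·k = p + p! copies of a. Now the a-count is p+p! and (b-count)-1 = (p+p!+1)-1 = p+p!, so i ≠ j-1 fails. So xy^t z = a^{p+p!} b^{p+p!+1} ∉ L.
This is a contradiction; hence L is not regular.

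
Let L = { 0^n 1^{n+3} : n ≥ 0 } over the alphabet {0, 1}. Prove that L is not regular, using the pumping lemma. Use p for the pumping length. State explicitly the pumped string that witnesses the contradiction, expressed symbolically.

Assume L is regular; let p be its pumping constant.
Take w = 0^p 1^{p+3}. Then w ∈ L and |w| = 2p+3 ≥ p.
The pumping lemma gives a decomposition w = xyz where |xy| ≤ p and |y| > 0.
Since the first p symbols of w are all 0's and |xy| ≤ p, y lies entirely in the leading 0-block: y = 0^k for some k with 1 ≤ k ≤ p.
Pump with i = 2: xy^2z = 0^{p+k} 1^{p+3}. For this to lie in L we would need p+3 = (p+k)+3, which forces k = 0. But k ≥ 1, so xy^2z ∉ L.
Contradiction. Therefore L is not regular.

0^{p+k} 1^{p+3}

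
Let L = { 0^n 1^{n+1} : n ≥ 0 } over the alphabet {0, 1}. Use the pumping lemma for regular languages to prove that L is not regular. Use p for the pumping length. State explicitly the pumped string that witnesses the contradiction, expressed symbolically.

0^{p+k} 1^{p+1}

Assume L is regular; let p be its pumping constant.
Choose w = 0^p 1^{p+1}, which is in L with |w| = 2p+1 ≥ p.
By the pumping lemma, w = xyz with |xy| ≤ p and |y| > 0.
Since the first p symbols of w are all 0's and |xy| ≤ p, y lies entirely in the leading 0-block: y = 0^k for some k with 1 ≤ k ≤ p.
Pump with i = 2: xy^2z = 0^{p+k} 1^{p+1}. For this to lie in L we would need p+1 = (p+k)+1, which forces k = 0. But k ≥ 1, so xy^2z ∉ L.
This is a contradiction; hence L is not regular.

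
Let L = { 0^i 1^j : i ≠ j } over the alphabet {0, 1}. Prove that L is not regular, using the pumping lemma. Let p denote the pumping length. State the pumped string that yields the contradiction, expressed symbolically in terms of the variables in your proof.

0^{p+p!} 1^{p+p!}

Toward a contradiction, assume L is regular with pumping length p.
Choose w = 0^p 1^{p+p!}. Since p ≠ p+p!, w ∈ L; and |w| ≥ p.
The pumping lemma gives a decomposition w = xyz where |xy| ≤ p and |y| > 0.
Because |xy| ≤ p and w begins with p copies of 0, we have y = 0^k with 1 ≤ k ≤ p.
Since 1 ≤ k ≤ p, k divides p!; set t = 1 + p!/k. Then xy^t z has p + (p!/k)·k = p + p! copies of 0. Now the 0-count equals the 1-count, so i ≠ j fails. So xy^t z = 0^{p+p!} 1^{p+p!} ∉ L.
Contradiction. Therefore L is not regular.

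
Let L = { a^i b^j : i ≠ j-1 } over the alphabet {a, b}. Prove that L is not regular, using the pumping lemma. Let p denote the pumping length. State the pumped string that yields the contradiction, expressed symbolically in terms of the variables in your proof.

Assume L is regular. Let p be the pumping length given by the pumping lemma.
Choose w = a^p b^{p+p!+1}. Since p ≠ (p+p!+1)-1 = p+p!, w ∈ L; and |w| ≥ p.
By the pumping lemma, w = xyz with |xy| ≤ p and |y| ≥ 1.
The first p characters of w are a's, so xy (and hence y) consists only of a's. Write y = a^k, 1 ≤ k ≤ p.
Since 1 ≤ k ≤ p, k divides p!; set t = 1 + p!/k. Then xy^t z has p + (p!/k)·k = p + p! copies of a. Now the a-count is p+p! and (b-count)-1 = (p+p!+1)-1 = p+p!, so i ≠ j-1 fails. So xy^t z = a^{p+p!} b^{p+p!+1} ∉ L.
Contradiction. Therefore L is not regular.

a^{p+p!} b^{p+p!+1}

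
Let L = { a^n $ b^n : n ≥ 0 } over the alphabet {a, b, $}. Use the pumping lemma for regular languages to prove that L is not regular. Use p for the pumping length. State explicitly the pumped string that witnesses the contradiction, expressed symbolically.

Assume L is regular; let p be its pumping constant.
Take w = a^p $ b^p ∈ L with |w| = 2p+1 ≥ p.
Write w = xyz as guaranteed by the lemma, with |xy| ≤ p and |y| > 0.
The first p characters of w are a's, so xy (and hence y) consists only of a's. Write y = a^k, 1 ≤ k ≤ p.
Pump with i = 2: xy^2z = a^{p+k} $ b^p, which would require p+k = p. But k ≥ 1, so xy^2z ∉ L.
This contradicts the pumping lemma, so L is not regular.

a^{p+k} $ b^p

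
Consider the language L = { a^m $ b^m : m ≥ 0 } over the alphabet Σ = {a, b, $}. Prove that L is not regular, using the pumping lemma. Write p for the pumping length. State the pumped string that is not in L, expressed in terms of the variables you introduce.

a^{p+k} $ b^p

Toward a contradiction, assume L is regular with pumping length p.
Take w = a^p $ b^p ∈ L with |w| = 2p+1 ≥ p.
The pumping lemma gives a decomposition w = xyz where |xy| ≤ p and |y| ≥ 1.
Because |xy| ≤ p and w begins with p copies of a, we have y = a^k with 1 ≤ k ≤ p.
Pump with i = 2: xy^2z = a^{p+k} $ b^p, which would require p+k = p. But k ≥ 1, so xy^2z ∉ L.
This is a contradiction; hence L is not regular.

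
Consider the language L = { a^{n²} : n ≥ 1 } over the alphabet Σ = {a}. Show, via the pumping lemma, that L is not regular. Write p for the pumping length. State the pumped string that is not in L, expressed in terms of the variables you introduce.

a^{p²+k}

Toward a contradiction, assume L is regular with pumping length p.
Take w = a^{p²} ∈ L with |w| = p² ≥ p.
By the pumping lemma, w = xyz with |xy| ≤ p and |y| ≥ 1.
Then y = a^k for some k with 1 ≤ k ≤ p.
Pump with i = 2: xy^2z = a^{p²+k}. Since 1 ≤ k ≤ p, p² < p²+k ≤ p²+p < (p+1)², so p²+k lies strictly between consecutive squares and is not a perfect square. So xy^2z ∉ L.
Contradiction. Therefore L is not regular.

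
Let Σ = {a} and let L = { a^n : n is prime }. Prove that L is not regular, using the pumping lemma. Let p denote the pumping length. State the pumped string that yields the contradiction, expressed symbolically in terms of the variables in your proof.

Toward a contradiction, assume L is regular with pumping length p.
Let q be a prime with q ≥ p+2 (infinitely many primes exist), and take w = a^q ∈ L with |w| = q ≥ p.
Write w = xyz as guaranteed by the lemma, with |xy| ≤ p and |y| > 0.
Then y = a^k for some k with 1 ≤ k ≤ p.
Since 1 ≤ k ≤ p, |xz| = q-k. Pump with i = q+1: |xy^{q+1}z| = (q-k)+(q+1)k = q+qk = q(1+k), which is composite (both factors ≥ 2). So xy^{q+1}z = a^{q(1+k)} ∉ L.
This is a contradiction; hence L is not regular.

a^{q(1+k)}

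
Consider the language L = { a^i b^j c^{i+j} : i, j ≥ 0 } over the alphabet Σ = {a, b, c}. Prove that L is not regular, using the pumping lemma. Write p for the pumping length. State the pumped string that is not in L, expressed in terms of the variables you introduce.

Assume L is regular; let p be its pumping constant.
Take w = a^p b^p c^{2p} ∈ L (with i=j=p, i+j=2p), |w| = 4p ≥ p.
By the pumping lemma, w = xyz with |xy| ≤ p and y is nonempty.
Because |xy| ≤ p and w begins with p copies of a, we have y = a^k with 1 ≤ k ≤ p.
Consider xy^2z = a^{p+k} b^p c^{2p}. Now the a- and b-counts sum to 2p+k, but the c-count is 2p ≠ 2p+k. So xy^2z ∉ L.
This contradicts the pumping lemma, so L is not regular.

a^{p+k} b^p c^{2p}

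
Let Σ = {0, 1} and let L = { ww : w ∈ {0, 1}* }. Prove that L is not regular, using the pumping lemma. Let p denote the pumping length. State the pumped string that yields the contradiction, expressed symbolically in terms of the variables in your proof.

Toward a contradiction, assume L is regular with pumping length p.
Take w = 0^p 1^p 0^p 1^p = uu where u = 0^p1^p; then w ∈ L and |w| = 4p ≥ p.
Write w = xyz as guaranteed by the lemma, with |xy| ≤ p and |y| ≥ 1.
Since the first p symbols of w are all 0's and |xy| ≤ p, y lies entirely in the leading 0-block: y = 0^k for some k with 1 ≤ k ≤ p.
Pump with i = 2: xy^2z = 0^{p+k} 1^p 0^p 1^p, of length 4p+k. Suppose this equals vv. The string starts with 0 and ends with 1, so v does too; thus the boundary between the two copies of v is a 1→0 transition. There is exactly one such transition, at position 2p+k, so |v| = 2p+k and |vv| = 4p+2k ≠ 4p+k since k ≥ 1. So xy^2z ∉ L.
This is a contradiction; hence L is not regular.

0^{p+k} 1^p 0^p 1^p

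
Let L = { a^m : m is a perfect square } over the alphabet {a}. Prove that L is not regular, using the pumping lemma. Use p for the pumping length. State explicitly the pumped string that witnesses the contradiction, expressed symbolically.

Suppose for contradiction that L is regular, and let p be the pumping length.
Take w = a^{p²} ∈ L with |w| = p² ≥ p.
By the pumping lemma, w = xyz with |xy| ≤ p and |y| ≥ 1.
Then y = a^k for some k with 1 ≤ k ≤ p.
Pump with i = 2: xy^2z = a^{p²+k}. Since 1 ≤ k ≤ p, p² < p²+k ≤ p²+p < (p+1)², so p²+k lies strictly between consecutive squares and is not a perfect square. So xy^2z ∉ L.
This contradicts the pumping lemma, so L is not regular.

a^{p²+k}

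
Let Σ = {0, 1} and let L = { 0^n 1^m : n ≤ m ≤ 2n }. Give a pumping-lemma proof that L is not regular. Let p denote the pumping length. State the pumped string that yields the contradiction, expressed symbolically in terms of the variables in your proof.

Assume L is regular; let p be its pumping constant.
Take w = 0^p 1^p ∈ L (since p ≤ p ≤ 2p), with |w| = 2p ≥ p.
Write w = xyz as guaranteed by the lemma, with |xy| ≤ p and y is nonempty.
Since the first p symbols of w are all 0's and |xy| ≤ p, y lies entirely in the leading 0-block: y = 0^k for some k with 1 ≤ k ≤ p.
Pump with i = 2: xy^2z = 0^{p+k} 1^p. Now n = p+k > p = m, so the condition n ≤ m fails. Thus xy^2z ∉ L.
Contradiction. Therefore L is not regular.

0^{p+k} 1^p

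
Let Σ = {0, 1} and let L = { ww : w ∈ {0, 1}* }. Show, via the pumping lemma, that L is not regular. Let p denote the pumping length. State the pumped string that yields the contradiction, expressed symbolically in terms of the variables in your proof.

0^{p+k} 1^p 0^p 1^p

Assume L is regular; let p be its pumping constant.
Take w = 0^p 1^p 0^p 1^p = uu where u = 0^p1^p; then w ∈ L and |w| = 4p ≥ p.
By the pumping lemma, w = xyz with |xy| ≤ p and y is nonempty.
The first p characters of w are 0's, so xy (and hence y) consists only of 0's. Write y = 0^k, 1 ≤ k ≤ p.
Pump with i = 2: xy^2z = 0^{p+k} 1^p 0^p 1^p, of length 4p+k. Suppose this equals vv. The string starts with 0 and ends with 1, so v does too; thus the boundary between the two copies of v is a 1→0 transition. There is exactly one such transition, at position 2p+k, so |v| = 2p+k and |vv| = 4p+2k ≠ 4p+k since k ≥ 1. So xy^2z ∉ L.
This contradicts the pumping lemma, so L is not regular.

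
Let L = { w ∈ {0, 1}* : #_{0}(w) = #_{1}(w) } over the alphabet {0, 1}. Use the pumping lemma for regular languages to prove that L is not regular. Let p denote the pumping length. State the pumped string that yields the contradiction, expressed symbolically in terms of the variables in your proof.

Assume L is regular; let p be its pumping constant.
Choose w = 0^p 1^p ∈ L with |w| = 2p ≥ p.
By the pumping lemma, w = xyz with |xy| ≤ p and |y| ≥ 1.
The first p characters of w are 0's, so xy (and hence y) consists only of 0's. Write y = 0^k, 1 ≤ k ≤ p.
Pump with i = 2: xy^2z = 0^{p+k} 1^p has p+k occurrences of 0 but only p of 1. Since k ≥ 1 the counts differ, so xy^2z ∉ L.
Contradiction. Therefore L is not regular.

0^{p+k} 1^p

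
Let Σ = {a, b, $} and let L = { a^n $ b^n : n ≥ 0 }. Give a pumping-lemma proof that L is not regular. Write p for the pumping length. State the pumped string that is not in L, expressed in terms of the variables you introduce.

a^{p+k} $ b^p

Toward a contradiction, assume L is regular with pumping length p.
Take w = a^p $ b^p ∈ L with |w| = 2p+1 ≥ p.
By the pumping lemma, w = xyz with |xy| ≤ p and y is nonempty.
Since the first p symbols of w are all a's and |xy| ≤ p, y lies entirely in the leading a-block: y = a^k for some k with 1 ≤ k ≤ p.
Pump with i = 2: xy^2z = a^{p+k} $ b^p, which would require p+k = p. But k ≥ 1, so xy^2z ∉ L.
This contradicts the pumping lemma, so L is not regular.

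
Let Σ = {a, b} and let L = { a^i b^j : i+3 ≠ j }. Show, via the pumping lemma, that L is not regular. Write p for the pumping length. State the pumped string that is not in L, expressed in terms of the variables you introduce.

a^{p+p!} b^{p+p!+3}

Assume L is regular; let p be its pumping constant.
Choose w = a^p b^{p+p!+3}. Since p ≠ (p+p!+3)-3 = p+p!, w ∈ L; and |w| ≥ p.
The pumping lemma gives a decomposition w = xyz where |xy| ≤ p and y is nonempty.
Because |xy| ≤ p and w begins with p copies of a, we have y = a^k with 1 ≤ k ≤ p.
Since 1 ≤ k ≤ p, k divides p!; set t = 1 + p!/k. Then xy^t z has p + (p!/k)·k = p + p! copies of a. Now the a-count is p+p! and (b-count)-3 = (p+p!+3)-3 = p+p!, so i+3 ≠ j fails. So xy^t z = a^{p+p!} b^{p+p!+3} ∉ L.
This is a contradiction; hence L is not regular.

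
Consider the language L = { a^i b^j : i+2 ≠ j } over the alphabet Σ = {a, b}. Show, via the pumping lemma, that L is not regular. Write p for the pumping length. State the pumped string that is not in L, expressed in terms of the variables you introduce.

a^{p+p!} b^{p+p!+2}

Toward a contradiction, assume L is regular with pumping length p.
Choose w = a^p b^{p+p!+2}. Since p ≠ (p+p!+2)-2 = p+p!, w ∈ L; and |w| ≥ p.
The pumping lemma gives a decomposition w = xyz where |xy| ≤ p and |y| > 0.
The first p characters of w are a's, so xy (and hence y) consists only of a's. Write y = a^k, 1 ≤ k ≤ p.
Since 1 ≤ k ≤ p, k divides p!; set t = 1 + p!/k. Then xy^t z has p + (p!/k)·k = p + p! copies of a. Now the a-count is p+p! and (b-count)-2 = (p+p!+2)-2 = p+p!, so i+2 ≠ j fails. So xy^t z = a^{p+p!} b^{p+p!+2} ∉ L.
This is a contradiction; hence L is not regular.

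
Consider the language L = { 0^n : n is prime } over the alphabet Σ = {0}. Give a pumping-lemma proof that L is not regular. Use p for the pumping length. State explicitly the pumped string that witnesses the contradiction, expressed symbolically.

0^{q(1+k)}

Assume L is regular. Let p be the pumping length given by the pumping lemma.
Let q be a prime with q ≥ p+2 (infinitely many primes exist), and take w = 0^q ∈ L with |w| = q ≥ p.
The pumping lemma gives a decomposition w = xyz where |xy| ≤ p and y is nonempty.
Then y = 0^k for some k with 1 ≤ k ≤ p.
Since 1 ≤ k ≤ p, |xz| = q-k. Pump with i = q+1: |xy^{q+1}z| = (q-k)+(q+1)k = q+qk = q(1+k), which is composite (both factors ≥ 2). So xy^{q+1}z = 0^{q(1+k)} ∉ L.
This contradicts the pumping lemma, so L is not regular.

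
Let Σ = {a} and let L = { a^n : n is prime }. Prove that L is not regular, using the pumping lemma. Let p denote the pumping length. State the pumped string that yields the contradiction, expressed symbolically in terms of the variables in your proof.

a^{q(1+k)}

Assume L is regular. Let p be the pumping length given by the pumping lemma.
Let q be a prime with q ≥ p+2 (infinitely many primes exist), and take w = a^q ∈ L with |w| = q ≥ p.
By the pumping lemma, w = xyz with |xy| ≤ p and |y| > 0.
Then y = a^k for some k with 1 ≤ k ≤ p.
Since 1 ≤ k ≤ p, |xz| = q-k. Pump with i = q+1: |xy^{q+1}z| = (q-k)+(q+1)k = q+qk = q(1+k), which is composite (both factors ≥ 2). So xy^{q+1}z = a^{q(1+k)} ∉ L.
This contradicts the pumping lemma, so L is not regular.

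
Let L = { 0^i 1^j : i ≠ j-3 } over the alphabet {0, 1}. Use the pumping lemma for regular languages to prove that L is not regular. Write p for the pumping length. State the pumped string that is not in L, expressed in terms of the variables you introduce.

0^{p+p!} 1^{p+p!+3}

Assume L is regular. Let p be the pumping length given by the pumping lemma.
Choose w = 0^p 1^{p+p!+3}. Since p ≠ (p+p!+3)-3 = p+p!, w ∈ L; and |w| ≥ p.
By the pumping lemma, w = xyz with |xy| ≤ p and |y| > 0.
Since the first p symbols of w are all 0's and |xy| ≤ p, y lies entirely in the leading 0-block: y = 0^k for some k with 1 ≤ k ≤ p.
Since 1 ≤ k ≤ p, k divides p!; set t = 1 + p!/k. Then xy^t z has p + (p!/k)·k = p + p! copies of 0. Now the 0-count is p+p! and (1-count)-3 = (p+p!+3)-3 = p+p!, so i ≠ j-3 fails. So xy^t z = 0^{p+p!} 1^{p+p!+3} ∉ L.
Contradiction. Therefore L is not regular.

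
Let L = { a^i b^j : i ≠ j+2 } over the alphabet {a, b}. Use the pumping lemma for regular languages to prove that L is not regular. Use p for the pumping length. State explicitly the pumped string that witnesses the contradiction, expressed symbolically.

Assume L is regular. Let p be the pumping length given by the pumping lemma.
Choose w = a^p b^{p+p!-2}. Since p ≠ (p+p!-2)+2 = p+p!, w ∈ L; and |w| ≥ p.
Write w = xyz as guaranteed by the lemma, with |xy| ≤ p and |y| ≥ 1.
Since the first p symbols of w are all a's and |xy| ≤ p, y lies entirely in the leading a-block: y = a^k for some k with 1 ≤ k ≤ p.
Since 1 ≤ k ≤ p, k divides p!; set t = 1 + p!/k. Then xy^t z has p + (p!/k)·k = p + p! copies of a. Now the a-count is p+p! and (b-count)+2 = (p+p!-2)+2 = p+p!, so i ≠ j+2 fails. So xy^t z = a^{p+p!} b^{p+p!-2} ∉ L.
This contradicts the pumping lemma, so L is not regular.

a^{p+p!} b^{p+p!-2}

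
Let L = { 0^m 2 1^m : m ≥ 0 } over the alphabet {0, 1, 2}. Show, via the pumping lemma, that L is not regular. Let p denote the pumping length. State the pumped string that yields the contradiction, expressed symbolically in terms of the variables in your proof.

0^{p+k} 2 1^p

Assume L is regular; let p be its pumping constant.
Take w = 0^p 2 1^p ∈ L with |w| = 2p+1 ≥ p.
By the pumping lemma, w = xyz with |xy| ≤ p and y is nonempty.
The first p characters of w are 0's, so xy (and hence y) consists only of 0's. Write y = 0^k, 1 ≤ k ≤ p.
Pump with i = 2: xy^2z = 0^{p+k} 2 1^p, which would require p+k = p. But k ≥ 1, so xy^2z ∉ L.
This contradicts the pumping lemma, so L is not regular.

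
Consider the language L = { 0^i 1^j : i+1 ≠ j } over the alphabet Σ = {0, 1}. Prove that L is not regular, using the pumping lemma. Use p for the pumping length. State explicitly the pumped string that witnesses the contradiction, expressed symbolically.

0^{p+p!} 1^{p+p!+1}

Suppose for contradiction that L is regular, and let p be the pumping length.
Choose w = 0^p 1^{p+p!+1}. Since p ≠ (p+p!+1)-1 = p+p!, w ∈ L; and |w| ≥ p.
The pumping lemma gives a decomposition w = xyz where |xy| ≤ p and |y| ≥ 1.
Since the first p symbols of w are all 0's and |xy| ≤ p, y lies entirely in the leading 0-block: y = 0^k for some k with 1 ≤ k ≤ p.
Since 1 ≤ k ≤ p, k divides p!; set t = 1 + p!/k. Then xy^t z has p + (p!/k)·k = p + p! copies of 0. Now the 0-count is p+p! and (1-count)-1 = (p+p!+1)-1 = p+p!, so i+1 ≠ j fails. So xy^t z = 0^{p+p!} 1^{p+p!+1} ∉ L.
This is a contradiction; hence L is not regular.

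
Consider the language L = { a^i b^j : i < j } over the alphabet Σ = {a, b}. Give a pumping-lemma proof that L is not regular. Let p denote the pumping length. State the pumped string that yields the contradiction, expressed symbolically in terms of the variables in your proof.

a^{p+k} b^{p+1}

Toward a contradiction, assume L is regular with pumping length p.
Choose w = a^p b^{p+1} ∈ L, with |w| = 2p+1 ≥ p.
Write w = xyz as guaranteed by the lemma, with |xy| ≤ p and y is nonempty.
Since the first p symbols of w are all a's and |xy| ≤ p, y lies entirely in the leading a-block: y = a^k for some k with 1 ≤ k ≤ p.
Consider xy^2z = a^{p+k} b^{p+1}. Since k ≥ 1, the a-count p+k is at least p+1, so i < j fails; thus xy^2z ∉ L.
This is a contradiction; hence L is not regular.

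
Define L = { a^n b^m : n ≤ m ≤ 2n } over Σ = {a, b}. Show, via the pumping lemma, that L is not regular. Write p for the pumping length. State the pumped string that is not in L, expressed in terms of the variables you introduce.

Assume L is regular; let p be its pumping constant.
Take w = a^p b^p ∈ L (since p ≤ p ≤ 2p), with |w| = 2p ≥ p.
The pumping lemma gives a decomposition w = xyz where |xy| ≤ p and |y| ≥ 1.
Because |xy| ≤ p and w begins with p copies of a, we have y = a^k with 1 ≤ k ≤ p.
Pump with i = 2: xy^2z = a^{p+k} b^p. Now n = p+k > p = m, so the condition n ≤ m fails. Thus xy^2z ∉ L.
Contradiction. Therefore L is not regular.

a^{p+k} b^p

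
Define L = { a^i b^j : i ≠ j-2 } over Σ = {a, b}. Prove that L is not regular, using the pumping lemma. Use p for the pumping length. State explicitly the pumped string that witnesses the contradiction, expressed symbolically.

Suppose for contradiction that L is regular, and let p be the pumping length.
Choose w = a^p b^{p+p!+2}. Since p ≠ (p+p!+2)-2 = p+p!, w ∈ L; and |w| ≥ p.
By the pumping lemma, w = xyz with |xy| ≤ p and y is nonempty.
Because |xy| ≤ p and w begins with p copies of a, we have y = a^k with 1 ≤ k ≤ p.
Since 1 ≤ k ≤ p, k divides p!; set t = 1 + p!/k. Then xy^t z has p + (p!/k)·k = p + p! copies of a. Now the a-count is p+p! and (b-count)-2 = (p+p!+2)-2 = p+p!, so i ≠ j-2 fails. So xy^t z = a^{p+p!} b^{p+p!+2} ∉ L.
This contradicts the pumping lemma, so L is not regular.

a^{p+p!} b^{p+p!+2}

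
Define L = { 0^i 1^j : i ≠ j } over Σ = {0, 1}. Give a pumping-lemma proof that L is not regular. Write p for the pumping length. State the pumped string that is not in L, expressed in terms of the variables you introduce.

Toward a contradiction, assume L is regular with pumping length p.
Choose w = 0^p 1^{p+p!}. Since p ≠ p+p!, w ∈ L; and |w| ≥ p.
Write w = xyz as guaranteed by the lemma, with |xy| ≤ p and |y| > 0.
The first p characters of w are 0's, so xy (and hence y) consists only of 0's. Write y = 0^k, 1 ≤ k ≤ p.
Since 1 ≤ k ≤ p, k divides p!; set t = 1 + p!/k. Then xy^t z has p + (p!/k)·k = p + p! copies of 0. Now the 0-count equals the 1-count, so i ≠ j fails. So xy^t z = 0^{p+p!} 1^{p+p!} ∉ L.
This contradicts the pumping lemma, so L is not regular.

0^{p+p!} 1^{p+p!}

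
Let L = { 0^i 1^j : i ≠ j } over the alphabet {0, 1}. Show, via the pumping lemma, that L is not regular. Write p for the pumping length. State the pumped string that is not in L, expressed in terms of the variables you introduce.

0^{p+p!} 1^{p+p!}

Suppose for contradiction that L is regular, and let p be the pumping length.
Choose w = 0^p 1^{p+p!}. Since p ≠ p+p!, w ∈ L; and |w| ≥ p.
Write w = xyz as guaranteed by the lemma, with |xy| ≤ p and y is nonempty.
The first p characters of w are 0's, so xy (and hence y) consists only of 0's. Write y = 0^k, 1 ≤ k ≤ p.
Since 1 ≤ k ≤ p, k divides p!; set t = 1 + p!/k. Then xy^t z has p + (p!/k)·k = p + p! copies of 0. Now the 0-count equals the 1-count, so i ≠ j fails. So xy^t z = 0^{p+p!} 1^{p+p!} ∉ L.
This contradicts the pumping lemma, so L is not regular.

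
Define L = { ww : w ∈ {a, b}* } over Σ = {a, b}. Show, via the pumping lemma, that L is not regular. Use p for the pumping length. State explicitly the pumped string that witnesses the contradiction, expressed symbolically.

Suppose for contradiction that L is regular, and let p be the pumping length.
Take w = a^p b^p a^p b^p = uu where u = a^pb^p; then w ∈ L and |w| = 4p ≥ p.
By the pumping lemma, w = xyz with |xy| ≤ p and y is nonempty.
Since the first p symbols of w are all a's and |xy| ≤ p, y lies entirely in the leading a-block: y = a^k for some k with 1 ≤ k ≤ p.
Pump with i = 2: xy^2z = a^{p+k} b^p a^p b^p, of length 4p+k. Suppose this equals vv. The string starts with a and ends with b, so v does too; thus the boundary between the two copies of v is a b→a transition. There is exactly one such transition, at position 2p+k, so |v| = 2p+k and |vv| = 4p+2k ≠ 4p+k since k ≥ 1. So xy^2z ∉ L.
Contradiction. Therefore L is not regular.

a^{p+k} b^p a^p b^p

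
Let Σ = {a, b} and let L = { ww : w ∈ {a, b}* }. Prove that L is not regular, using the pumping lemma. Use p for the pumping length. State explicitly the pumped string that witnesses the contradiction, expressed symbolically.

Suppose for contradiction that L is regular, and let p be the pumping length.
Take w = a^p b^p a^p b^p = uu where u = a^pb^p; then w ∈ L and |w| = 4p ≥ p.
Write w = xyz as guaranteed by the lemma, with |xy| ≤ p and |y| > 0.
Because |xy| ≤ p and w begins with p copies of a, we have y = a^k with 1 ≤ k ≤ p.
Pump with i = 2: xy^2z = a^{p+k} b^p a^p b^p, of length 4p+k. Suppose this equals vv. The string starts with a and ends with b, so v does too; thus the boundary between the two copies of v is a b→a transition. There is exactly one such transition, at position 2p+k, so |v| = 2p+k and |vv| = 4p+2k ≠ 4p+k since k ≥ 1. So xy^2z ∉ L.
This contradicts the pumping lemma, so L is not regular.

a^{p+k} b^p a^p b^p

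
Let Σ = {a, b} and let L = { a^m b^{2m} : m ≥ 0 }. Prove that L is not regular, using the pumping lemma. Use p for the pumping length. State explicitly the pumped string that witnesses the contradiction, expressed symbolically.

Toward a contradiction, assume L is regular with pumping length p.
Let w = a^p b^{2p} ∈ L; note |w| = 3p ≥ p.
By the pumping lemma, w = xyz with |xy| ≤ p and |y| > 0.
The first p characters of w are a's, so xy (and hence y) consists only of a's. Write y = a^k, 1 ≤ k ≤ p.
Pump with i = 2: xy^2z = a^{p+k} b^{2p}. For this to lie in L we would need 2p = 2(p+k), which forces k = 0. But k ≥ 1, so xy^2z ∉ L.
This is a contradiction; hence L is not regular.

a^{p+k} b^{2p}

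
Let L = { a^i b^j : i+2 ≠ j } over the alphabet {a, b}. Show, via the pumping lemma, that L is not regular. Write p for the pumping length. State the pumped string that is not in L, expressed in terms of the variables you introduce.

a^{p+p!} b^{p+p!+2}

Assume L is regular; let p be its pumping constant.
Choose w = a^p b^{p+p!+2}. Since p ≠ (p+p!+2)-2 = p+p!, w ∈ L; and |w| ≥ p.
The pumping lemma gives a decomposition w = xyz where |xy| ≤ p and |y| > 0.
The first p characters of w are a's, so xy (and hence y) consists only of a's. Write y = a^k, 1 ≤ k ≤ p.
Since 1 ≤ k ≤ p, k divides p!; set t = 1 + p!/k. Then xy^t z has p + (p!/k)·k = p + p! copies of a. Now the a-count is p+p! and (b-count)-2 = (p+p!+2)-2 = p+p!, so i+2 ≠ j fails. So xy^t z = a^{p+p!} b^{p+p!+2} ∉ L.
Contradiction. Therefore L is not regular.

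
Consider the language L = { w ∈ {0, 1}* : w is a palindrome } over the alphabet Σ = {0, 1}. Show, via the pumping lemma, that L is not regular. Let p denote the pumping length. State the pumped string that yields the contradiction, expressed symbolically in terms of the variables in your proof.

Toward a contradiction, assume L is regular with pumping length p.
Take w = 0^p 1 0^p, a palindrome of length 2p+1 ≥ p.
By the pumping lemma, w = xyz with |xy| ≤ p and |y| ≥ 1.
Because |xy| ≤ p and w begins with p copies of 0, we have y = 0^k with 1 ≤ k ≤ p.
Pump with i = 2: xy^2z = 0^{p+k} 1 0^p. Its reverse is 0^p 1 0^{p+k}, which differs from xy^2z since k ≥ 1. So xy^2z is not a palindrome and xy^2z ∉ L.
This contradicts the pumping lemma, so L is not regular.

0^{p+k} 1 0^p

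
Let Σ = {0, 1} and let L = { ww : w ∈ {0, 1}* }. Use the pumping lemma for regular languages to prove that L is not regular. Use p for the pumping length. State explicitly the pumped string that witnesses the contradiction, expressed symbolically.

Suppose for contradiction that L is regular, and let p be the pumping length.
Take w = 0^p 1^p 0^p 1^p = uu where u = 0^p1^p; then w ∈ L and |w| = 4p ≥ p.
The pumping lemma gives a decomposition w = xyz where |xy| ≤ p and |y| ≥ 1.
The first p characters of w are 0's, so xy (and hence y) consists only of 0's. Write y = 0^k, 1 ≤ k ≤ p.
Pump with i = 2: xy^2z = 0^{p+k} 1^p 0^p 1^p, of length 4p+k. Suppose this equals vv. The string starts with 0 and ends with 1, so v does too; thus the boundary between the two copies of v is a 1→0 transition. There is exactly one such transition, at position 2p+k, so |v| = 2p+k and |vv| = 4p+2k ≠ 4p+k since k ≥ 1. So xy^2z ∉ L.
Contradiction. Therefore L is not regular.

0^{p+k} 1^p 0^p 1^p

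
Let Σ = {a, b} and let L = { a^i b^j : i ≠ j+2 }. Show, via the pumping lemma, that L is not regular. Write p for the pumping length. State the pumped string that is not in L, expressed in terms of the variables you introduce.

Assume L is regular; let p be its pumping constant.
Choose w = a^p b^{p+p!-2}. Since p ≠ (p+p!-2)+2 = p+p!, w ∈ L; and |w| ≥ p.
Write w = xyz as guaranteed by the lemma, with |xy| ≤ p and y is nonempty.
Since the first p symbols of w are all a's and |xy| ≤ p, y lies entirely in the leading a-block: y = a^k for some k with 1 ≤ k ≤ p.
Since 1 ≤ k ≤ p, k divides p!; set t = 1 + p!/k. Then xy^t z has p + (p!/k)·k = p + p! copies of a. Now the a-count is p+p! and (b-count)+2 = (p+p!-2)+2 = p+p!, so i ≠ j+2 fails. So xy^t z = a^{p+p!} b^{p+p!-2} ∉ L.
This is a contradiction; hence L is not regular.

a^{p+p!} b^{p+p!-2}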